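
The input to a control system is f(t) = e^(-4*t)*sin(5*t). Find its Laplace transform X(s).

L{sin(5t)} = 5/(s^2 + 25).
By the first shifting theorem, multiplying by e^(-4t) replaces s with s + 4.

X(s) = 5/((s + 4)^2 + 25)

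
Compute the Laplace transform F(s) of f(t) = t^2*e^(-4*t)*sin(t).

L{sin(t)} = 1/(s^2 + 1).
Multiplying by e^(-4t) shifts s → s + 4, so L{e^(-4*t)*sin(t)} = 1/((s + 4)^2 + 1).
Then apply L{t^2·g(t)} = (-1)^2 d^2/ds^2[G(s)] with G(s) = 1/((s + 4)^2 + 1):
differentiating 2 times and applying the sign gives 2*(3*s^2 + 24*s + 47)/(s^2 + 8*s + 17)^3.

F(s) = 2*(3*s^2 + 24*s + 47)/(s^2 + 8*s + 17)^3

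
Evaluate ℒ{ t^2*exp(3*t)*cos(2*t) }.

L{cos(2t)} = s/(s^2 + 4).
Multiplying by e^(3t) shifts s → s - 3, so L{exp(3*t)*cos(2*t)} = (s - 3)/((s - 3)^2 + 4).
Then apply L{t^2·g(t)} = (-1)^2 d^2/ds^2[G(s)] with G(s) = (s - 3)/((s - 3)^2 + 4):
differentiating 2 times and applying the sign gives 2*(s - 3)*(s^2 - 6*s - 3)/(s^2 - 6*s + 13)^3.

2*(s - 3)*(s^2 - 6*s - 3)/(s^2 - 6*s + 13)^3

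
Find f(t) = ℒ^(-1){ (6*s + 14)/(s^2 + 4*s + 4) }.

Factor the denominator: s^2 + 4*s + 4 = (s + 2)^2.
Partial fraction decomposition gives [6/(s + 2)] + [2/(s + 2)^2].
Invert each term: 6/(s + 2) ↔ 6e^(-2t); 2/(s + 2)^2 ↔ 2t·e^(-2t).

f(t) = 2*t*exp(-2*t) + 6*exp(-2*t)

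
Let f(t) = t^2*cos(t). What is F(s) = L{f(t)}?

F(s) = 2*s*(s^2 - 3)/(s^2 + 1)^3

L{cos(t)} = s/(s^2 + 1).
Then apply L{t^2·g(t)} = (-1)^2 d^2/ds^2[G(s)] with G(s) = s/(s^2 + 1):
differentiating 2 times and applying the sign gives 2*s*(s^2 - 3)/(s^2 + 1)^3.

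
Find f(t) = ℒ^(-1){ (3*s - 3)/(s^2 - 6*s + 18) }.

f(t) = 2*exp(3*t)*sin(3*t) + 3*exp(3*t)*cos(3*t)

Complete the square in the denominator: s^2 - 6*s + 18 = (s - 3)^2 + 3^2.
Split the numerator to match: 3*s - 3 = 3·(s - 3) + 2·3.
Invert each term: 3·(s - 3)/((s - 3)^2 + 9) ↔ 3e^(3t)cos(3t); 2·3/((s - 3)^2 + 9) ↔ 2e^(3t)sin(3t).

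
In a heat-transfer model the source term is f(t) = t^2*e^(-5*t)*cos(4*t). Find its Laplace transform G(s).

L{cos(4t)} = s/(s^2 + 16).
Multiplying by e^(-5t) shifts s → s + 5, so L{e^(-5*t)*cos(4*t)} = (s + 5)/((s + 5)^2 + 16).
Then apply L{t^2·g(t)} = (-1)^2 d^2/ds^2[H(s)] with H(s) = (s + 5)/((s + 5)^2 + 16):
differentiating 2 times and applying the sign gives 2*(s + 5)*(s^2 + 10*s - 23)/(s^2 + 10*s + 41)^3.

G(s) = 2*(s + 5)*(s^2 + 10*s - 23)/(s^2 + 10*s + 41)^3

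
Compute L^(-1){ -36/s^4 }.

-6*t^3

Since L{t^3} = 3!/s^4 = 6/s^4, the inverse is t^3, scaled by -6.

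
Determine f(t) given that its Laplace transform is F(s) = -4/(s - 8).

f(t) = -4*exp(8*t)

Since L{e^(8t)} = 1/(s - 8), the inverse is e^(8*t), scaled by -4.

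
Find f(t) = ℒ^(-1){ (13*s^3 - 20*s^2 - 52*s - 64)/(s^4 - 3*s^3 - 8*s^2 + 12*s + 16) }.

Factor the denominator: s^4 - 3*s^3 - 8*s^2 + 12*s + 16 = (s - 4)*(s - 2)*(s + 1)*(s + 2).
Partial fraction decomposition gives [6/(s + 2)] + [6/(s - 2)] + [4/(s - 4)] + [-3/(s + 1)].
Invert each term: 6/(s + 2) ↔ 6e^(-2t); 6/(s - 2) ↔ 6e^(2t); 4/(s - 4) ↔ 4e^(4t); -3/(s + 1) ↔ -3e^(-t).

f(t) = 4*exp(4*t) + 6*exp(2*t) - 3*exp(-t) + 6*exp(-2*t)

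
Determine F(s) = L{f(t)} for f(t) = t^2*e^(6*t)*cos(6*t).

L{cos(6t)} = s/(s^2 + 36).
Multiplying by e^(6t) shifts s → s - 6, so L{e^(6*t)*cos(6*t)} = (s - 6)/((s - 6)^2 + 36).
Then apply L{t^2·g(t)} = (-1)^2 d^2/ds^2[G(s)] with G(s) = (s - 6)/((s - 6)^2 + 36):
differentiating 2 times and applying the sign gives 2*(s - 6)*(s^2 - 12*s - 72)/(s^2 - 12*s + 72)^3.

F(s) = 2*(s - 6)*(s^2 - 12*s - 72)/(s^2 - 12*s + 72)^3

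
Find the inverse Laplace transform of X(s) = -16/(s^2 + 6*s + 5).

-4*exp(-t) + 4*exp(-5*t)

Factor the denominator: s^2 + 6*s + 5 = (s + 1)*(s + 5).
Partial fraction decomposition gives [4/(s + 5)] + [-4/(s + 1)].
Invert each term: 4/(s + 5) ↔ 4e^(-5t); -4/(s + 1) ↔ -4e^(-t).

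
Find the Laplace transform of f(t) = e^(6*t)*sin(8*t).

8/((s - 6)^2 + 64)

L{sin(8t)} = 8/(s^2 + 64).
By the first shifting theorem, multiplying by e^(6t) replaces s with s - 6.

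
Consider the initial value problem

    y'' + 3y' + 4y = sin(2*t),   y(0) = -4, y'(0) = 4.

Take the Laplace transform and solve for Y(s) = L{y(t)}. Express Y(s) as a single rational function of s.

Y(s) = (-4*s^3 - 8*s^2 - 16*s - 30)/(s^4 + 3*s^3 + 8*s^2 + 12*s + 16)

Take the Laplace transform of both sides.
The derivative rules (L{y''} = s^2 Y - s·y(0) - y'(0) and L{y'} = sY - y(0), with y(0) = -4, y'(0) = 4) turn the left side into (s^2 + 3*s + 4)Y - (-4*s - 8).
The right side is L{sin(2*t)} = 2/(s^2 + 4).
So (s^2 + 3*s + 4)Y = 2/(s^2 + 4) + (-4*s - 8).
Solve for Y(s) and write it as one ratio of polynomials.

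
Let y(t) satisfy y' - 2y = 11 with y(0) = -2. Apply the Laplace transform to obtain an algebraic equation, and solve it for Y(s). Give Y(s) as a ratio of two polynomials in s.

Laplace-transform each side.
The derivative rules (L{y'} = sY - y(0) = sY - (-2)) turn the left side into (s - 2)Y - (-2).
The right side is L{11} = 11/s.
So (s - 2)Y = 11/s + (-2).
Solve for Y(s) and write it as one ratio of polynomials.

Y(s) = (-2*s + 11)/(s^2 - 2*s)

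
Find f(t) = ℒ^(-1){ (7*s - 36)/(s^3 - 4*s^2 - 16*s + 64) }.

f(t) = -t*exp(4*t) + exp(4*t) - exp(-4*t)

Factor the denominator: s^3 - 4*s^2 - 16*s + 64 = (s - 4)^2*(s + 4).
Partial fraction decomposition gives [1/(s - 4)] + [-1/(s - 4)^2] + [-1/(s + 4)].
Invert each term: 1/(s - 4) ↔ e^(4t); -1/(s - 4)^2 ↔ -t·e^(4t); -1/(s + 4) ↔ -e^(-4t).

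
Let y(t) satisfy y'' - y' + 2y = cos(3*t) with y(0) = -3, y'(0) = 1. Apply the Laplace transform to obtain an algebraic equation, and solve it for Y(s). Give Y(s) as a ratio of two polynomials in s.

Laplace-transform each side.
Using L{y''} = s^2 Y - s·y(0) - y'(0) and L{y'} = sY - y(0), with y(0) = -3, y'(0) = 1, the left side becomes (s^2 - s + 2)Y - (-3*s + 4).
The right side is L{cos(3*t)} = s/(s^2 + 9).
So (s^2 - s + 2)Y = s/(s^2 + 9) + (-3*s + 4).
Solve for Y(s) and write it as one ratio of polynomials.

Y(s) = (-3*s^3 + 4*s^2 - 26*s + 36)/(s^4 - s^3 + 11*s^2 - 9*s + 18)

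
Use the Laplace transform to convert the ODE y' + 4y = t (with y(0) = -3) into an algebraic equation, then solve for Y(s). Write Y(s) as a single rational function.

Y(s) = (-3*s^2 + 1)/(s^3 + 4*s^2)

Apply the Laplace transform to the equation.
The derivative rules (L{y'} = sY - y(0) = sY - (-3)) turn the left side into (s + 4)Y - (-3).
The right side is L{t} = s^(-2).
So (s + 4)Y = s^(-2) + (-3).
Isolate Y and clear denominators.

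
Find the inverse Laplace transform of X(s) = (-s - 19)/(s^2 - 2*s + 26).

-4*exp(t)*sin(5*t) - exp(t)*cos(5*t)

Complete the square in the denominator: s^2 - 2*s + 26 = (s - 1)^2 + 5^2.
Split the numerator to match: -s - 19 = -1·(s - 1) - 4·5.
Invert each term: -1·(s - 1)/((s - 1)^2 + 25) ↔ -e^(t)cos(5t); -4·5/((s - 1)^2 + 25) ↔ -4e^(t)sin(5t).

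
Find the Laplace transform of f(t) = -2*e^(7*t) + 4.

-2/(s - 7) + 4/s

By linearity of the Laplace transform, transform each term separately.
L{4} = 4/s; (-2)·[L{e^(7t)} = 1/(s - 7)].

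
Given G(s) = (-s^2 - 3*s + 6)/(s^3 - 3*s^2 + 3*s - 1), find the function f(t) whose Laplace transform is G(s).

f(t) = t^2*exp(t) - 5*t*exp(t) - exp(t)

Factor the denominator: s^3 - 3*s^2 + 3*s - 1 = (s - 1)^3.
Partial fraction decomposition gives [-1/(s - 1)] + [-5/(s - 1)^2] + [2/(s - 1)^3].
Invert each term: -1/(s - 1) ↔ -e^(t); -5/(s - 1)^2 ↔ -5t·e^(t); 2/(s - 1)^3 ↔ (1)t^2·e^(t).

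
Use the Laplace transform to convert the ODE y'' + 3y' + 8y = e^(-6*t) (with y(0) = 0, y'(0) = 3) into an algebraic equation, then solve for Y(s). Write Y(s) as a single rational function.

Y(s) = (3*s + 19)/(s^3 + 9*s^2 + 26*s + 48)

Transform both sides with L{·}.
Using L{y''} = s^2 Y - s·y(0) - y'(0) and L{y'} = sY - y(0), with y(0) = 0, y'(0) = 3, the left side becomes (s^2 + 3*s + 8)Y - (3).
The right side is L{e^(-6*t)} = 1/(s + 6).
So (s^2 + 3*s + 8)Y = 1/(s + 6) + (3).
Divide through and combine into a single rational function.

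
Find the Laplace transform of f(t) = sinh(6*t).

6/(s^2 - 36)

L{sinh(6t)} = 6/(s^2 - 36).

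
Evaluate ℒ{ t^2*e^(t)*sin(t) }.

L{sin(t)} = 1/(s^2 + 1).
Multiplying by e^(t) shifts s → s - 1, so L{e^(t)*sin(t)} = 1/((s - 1)^2 + 1).
Then apply L{t^2·g(t)} = (-1)^2 d^2/ds^2[G(s)] with G(s) = 1/((s - 1)^2 + 1):
differentiating 2 times and applying the sign gives 2*(3*s^2 - 6*s + 2)/(s^2 - 2*s + 2)^3.

2*(3*s^2 - 6*s + 2)/(s^2 - 2*s + 2)^3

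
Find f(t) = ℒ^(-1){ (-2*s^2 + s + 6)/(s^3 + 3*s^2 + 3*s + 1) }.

Factor the denominator: s^3 + 3*s^2 + 3*s + 1 = (s + 1)^3.
Partial fraction decomposition gives [-2/(s + 1)] + [5/(s + 1)^2] + [3/(s + 1)^3].
Invert each term: -2/(s + 1) ↔ -2e^(-t); 5/(s + 1)^2 ↔ 5t·e^(-t); 3/(s + 1)^3 ↔ (3/2)t^2·e^(-t).

f(t) = 3*t^2*exp(-t)/2 + 5*t*exp(-t) - 2*exp(-t)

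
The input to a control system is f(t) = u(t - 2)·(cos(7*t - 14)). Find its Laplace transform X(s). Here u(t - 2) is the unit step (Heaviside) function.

By the second shifting theorem, L{u(t - c)·g(t - c)} = e^(-cs)·G(s) with c = 2 and G(s) = L{g(t)}.
L{cos(7t)} = s/(s^2 + 49).

X(s) = s*exp(-2*s)/(s^2 + 49)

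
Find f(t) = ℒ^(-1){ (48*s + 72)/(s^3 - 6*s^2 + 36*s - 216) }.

f(t) = 5*exp(6*t) + 3*sin(6*t) - 5*cos(6*t)

Factor the denominator: s^3 - 6*s^2 + 36*s - 216 = (s - 6)*(s^2 + 36).
Partial fraction decomposition gives [5/(s - 6)] + [-5*s/(s^2 + 36)] + [18/(s^2 + 36)].
Invert each term: 5/(s - 6) ↔ 5e^(6t); -5·s/(s^2 + 36) ↔ -5cos(6t); 3·6/(s^2 + 36) ↔ 3sin(6t).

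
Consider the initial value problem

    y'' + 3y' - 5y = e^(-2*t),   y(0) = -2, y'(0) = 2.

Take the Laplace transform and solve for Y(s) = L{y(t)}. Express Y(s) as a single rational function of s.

Y(s) = (-2*s^2 - 8*s - 7)/(s^3 + 5*s^2 + s - 10)

Laplace-transform each side.
With L{y''} = s^2 Y - s·y(0) - y'(0) and L{y'} = sY - y(0), with y(0) = -2, y'(0) = 2: the LHS transforms to (s^2 + 3*s - 5)Y - (-2*s - 4).
The right side is L{e^(-2*t)} = 1/(s + 2).
So (s^2 + 3*s - 5)Y = 1/(s + 2) + (-2*s - 4).
Solve for Y(s) and write it as one ratio of polynomials.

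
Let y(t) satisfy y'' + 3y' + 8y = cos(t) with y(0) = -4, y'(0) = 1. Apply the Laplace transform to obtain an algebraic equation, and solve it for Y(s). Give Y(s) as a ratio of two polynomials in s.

Apply the Laplace transform to the equation.
With L{y''} = s^2 Y - s·y(0) - y'(0) and L{y'} = sY - y(0), with y(0) = -4, y'(0) = 1: the LHS transforms to (s^2 + 3*s + 8)Y - (-4*s - 11).
The right side is L{cos(t)} = s/(s^2 + 1).
So (s^2 + 3*s + 8)Y = s/(s^2 + 1) + (-4*s - 11).
Isolate Y and clear denominators.

Y(s) = (-4*s^3 - 11*s^2 - 3*s - 11)/(s^4 + 3*s^3 + 9*s^2 + 3*s + 8)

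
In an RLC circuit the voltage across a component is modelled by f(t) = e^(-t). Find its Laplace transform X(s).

L{1} = 1/s.
By the first shifting theorem, multiplying by e^(-t) replaces s with s + 1.

X(s) = 1/(s + 1)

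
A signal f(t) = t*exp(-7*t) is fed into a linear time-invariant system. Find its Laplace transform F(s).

F(s) = (s + 7)^(-2)

L{e^(-7t)} = 1/(s + 7).
Then apply L{t·g(t)} = -d/ds[G(s)] with G(s) = 1/(s + 7):
differentiating 1 time and applying the sign gives (s + 7)^(-2).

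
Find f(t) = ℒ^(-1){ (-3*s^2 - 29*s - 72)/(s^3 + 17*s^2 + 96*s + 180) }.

f(t) = 6*t*exp(-6*t) - 2*exp(-5*t) - exp(-6*t)

Factor the denominator: s^3 + 17*s^2 + 96*s + 180 = (s + 5)*(s + 6)^2.
Partial fraction decomposition gives [-1/(s + 6)] + [6/(s + 6)^2] + [-2/(s + 5)].
Invert each term: -1/(s + 6) ↔ -e^(-6t); 6/(s + 6)^2 ↔ 6t·e^(-6t); -2/(s + 5) ↔ -2e^(-5t).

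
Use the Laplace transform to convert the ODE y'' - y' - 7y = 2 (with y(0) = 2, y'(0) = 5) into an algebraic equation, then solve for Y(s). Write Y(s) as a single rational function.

Y(s) = (2*s^2 + 3*s + 2)/(s^3 - s^2 - 7*s)

Laplace-transform each side.
The derivative rules (L{y''} = s^2 Y - s·y(0) - y'(0) and L{y'} = sY - y(0), with y(0) = 2, y'(0) = 5) turn the left side into (s^2 - s - 7)Y - (2*s + 3).
The right side is L{2} = 2/s.
So (s^2 - s - 7)Y = 2/s + (2*s + 3).
Solve for Y(s) and write it as one ratio of polynomials.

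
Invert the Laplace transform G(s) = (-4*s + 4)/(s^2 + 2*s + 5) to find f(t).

Complete the square in the denominator: s^2 + 2*s + 5 = (s + 1)^2 + 2^2.
Split the numerator to match: -4*s + 4 = -4·(s + 1) + 4·2.
Invert each term: -4·(s + 1)/((s + 1)^2 + 4) ↔ -4e^(-t)cos(2t); 4·2/((s + 1)^2 + 4) ↔ 4e^(-t)sin(2t).

f(t) = 4*exp(-t)*sin(2*t) - 4*exp(-t)*cos(2*t)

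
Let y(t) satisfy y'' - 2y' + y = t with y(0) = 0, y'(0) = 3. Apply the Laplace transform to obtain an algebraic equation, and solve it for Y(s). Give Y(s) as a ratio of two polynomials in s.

Transform both sides with L{·}.
Using L{y''} = s^2 Y - s·y(0) - y'(0) and L{y'} = sY - y(0), with y(0) = 0, y'(0) = 3, the left side becomes (s^2 - 2*s + 1)Y - (3).
The right side is L{t} = s^(-2).
So (s^2 - 2*s + 1)Y = s^(-2) + (3).
Solve for Y(s) and write it as one ratio of polynomials.

Y(s) = (3*s^2 + 1)/(s^4 - 2*s^3 + s^2)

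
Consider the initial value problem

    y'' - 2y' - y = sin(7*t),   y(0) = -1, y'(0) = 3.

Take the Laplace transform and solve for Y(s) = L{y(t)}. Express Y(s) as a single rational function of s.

Take the Laplace transform of both sides.
With L{y''} = s^2 Y - s·y(0) - y'(0) and L{y'} = sY - y(0), with y(0) = -1, y'(0) = 3: the LHS transforms to (s^2 - 2*s - 1)Y - (-s + 5).
The right side is L{sin(7*t)} = 7/(s^2 + 49).
So (s^2 - 2*s - 1)Y = 7/(s^2 + 49) + (-s + 5).
Isolate Y and clear denominators.

Y(s) = (-s^3 + 5*s^2 - 49*s + 252)/(s^4 - 2*s^3 + 48*s^2 - 98*s - 49)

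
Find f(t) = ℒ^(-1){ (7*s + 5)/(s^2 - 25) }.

Factor the denominator: s^2 - 25 = (s - 5)*(s + 5).
Partial fraction decomposition gives [3/(s + 5)] + [4/(s - 5)].
Invert each term: 3/(s + 5) ↔ 3e^(-5t); 4/(s - 5) ↔ 4e^(5t).

f(t) = 4*exp(5*t) + 3*exp(-5*t)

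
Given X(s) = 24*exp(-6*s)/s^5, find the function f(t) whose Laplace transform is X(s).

f(t) = Heaviside(t - 6)*((t - 6)^4)

The factor e^(-6s) signals a time shift by c = 6 (second shifting theorem).
L{t^4} = 4!/s^5 = 24/s^5, so L^-1{24/s^5} = t^4.
Hence the inverse is u(t - 6) times that function evaluated at t - 6.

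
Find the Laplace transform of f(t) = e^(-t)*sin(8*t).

L{sin(8t)} = 8/(s^2 + 64).
By the first shifting theorem, multiplying by e^(-t) replaces s with s + 1.

8/((s + 1)^2 + 64)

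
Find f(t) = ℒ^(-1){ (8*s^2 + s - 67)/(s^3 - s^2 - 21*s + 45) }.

Factor the denominator: s^3 - s^2 - 21*s + 45 = (s - 3)^2*(s + 5).
Partial fraction decomposition gives [6/(s - 3)] + [(s - 3)^(-2)] + [2/(s + 5)].
Invert each term: 6/(s - 3) ↔ 6e^(3t); 1/(s - 3)^2 ↔ t·e^(3t); 2/(s + 5) ↔ 2e^(-5t).

f(t) = t*exp(3*t) + 6*exp(3*t) + 2*exp(-5*t)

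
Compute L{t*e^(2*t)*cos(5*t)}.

(s - 7)*(s + 3)/(s^2 - 4*s + 29)^2

L{cos(5t)} = s/(s^2 + 25).
Multiplying by e^(2t) shifts s → s - 2, so L{e^(2*t)*cos(5*t)} = (s - 2)/((s - 2)^2 + 25).
Then apply L{t·g(t)} = -d/ds[G(s)] with G(s) = (s - 2)/((s - 2)^2 + 25):
differentiating 1 time and applying the sign gives (s - 7)*(s + 3)/(s^2 - 4*s + 29)^2.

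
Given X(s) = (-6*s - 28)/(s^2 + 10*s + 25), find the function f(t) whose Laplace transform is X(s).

f(t) = 2*t*exp(-5*t) - 6*exp(-5*t)

Factor the denominator: s^2 + 10*s + 25 = (s + 5)^2.
Partial fraction decomposition gives [-6/(s + 5)] + [2/(s + 5)^2].
Invert each term: -6/(s + 5) ↔ -6e^(-5t); 2/(s + 5)^2 ↔ 2t·e^(-5t).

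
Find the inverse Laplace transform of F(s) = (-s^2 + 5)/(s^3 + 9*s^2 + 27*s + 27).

-2*t^2*exp(-3*t) + 6*t*exp(-3*t) - exp(-3*t)

Factor the denominator: s^3 + 9*s^2 + 27*s + 27 = (s + 3)^3.
Partial fraction decomposition gives [-1/(s + 3)] + [6/(s + 3)^2] + [-4/(s + 3)^3].
Invert each term: -1/(s + 3) ↔ -e^(-3t); 6/(s + 3)^2 ↔ 6t·e^(-3t); -4/(s + 3)^3 ↔ (-2)t^2·e^(-3t).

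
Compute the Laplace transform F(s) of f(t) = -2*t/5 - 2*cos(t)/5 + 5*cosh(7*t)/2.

By linearity of the Laplace transform, transform each term separately.
(-2/5)·[L{cos(t)} = s/(s^2 + 1)]; (-2/5)·[L{t} = 1!/s^2 = 1/s^2]; (5/2)·[L{cosh(7t)} = s/(s^2 - 49)].

F(s) = -2*s/(5*(s^2 + 1)) + 5*s/(2*(s^2 - 49)) - 2/(5*s^2)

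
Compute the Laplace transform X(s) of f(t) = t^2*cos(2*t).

L{cos(2t)} = s/(s^2 + 4).
Then apply L{t^2·g(t)} = (-1)^2 d^2/ds^2[G(s)] with G(s) = s/(s^2 + 4):
differentiating 2 times and applying the sign gives 2*s*(s^2 - 12)/(s^2 + 4)^3.

X(s) = 2*s*(s^2 - 12)/(s^2 + 4)^3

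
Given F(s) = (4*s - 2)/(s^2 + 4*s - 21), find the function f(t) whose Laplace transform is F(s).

Factor the denominator: s^2 + 4*s - 21 = (s - 3)*(s + 7).
Partial fraction decomposition gives [1/(s - 3)] + [3/(s + 7)].
Invert each term: 1/(s - 3) ↔ e^(3t); 3/(s + 7) ↔ 3e^(-7t).

f(t) = exp(3*t) + 3*exp(-7*t)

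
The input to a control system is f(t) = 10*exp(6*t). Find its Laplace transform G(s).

L{10} = 10/s.
By the first shifting theorem, multiplying by e^(6t) replaces s with s - 6.

G(s) = 10/(s - 6)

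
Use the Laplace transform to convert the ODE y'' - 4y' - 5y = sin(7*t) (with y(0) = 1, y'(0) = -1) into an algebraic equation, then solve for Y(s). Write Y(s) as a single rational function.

Y(s) = (s^3 - 5*s^2 + 49*s - 238)/(s^4 - 4*s^3 + 44*s^2 - 196*s - 245)

Laplace-transform each side.
Using L{y''} = s^2 Y - s·y(0) - y'(0) and L{y'} = sY - y(0), with y(0) = 1, y'(0) = -1, the left side becomes (s^2 - 4*s - 5)Y - (s - 5).
The right side is L{sin(7*t)} = 7/(s^2 + 49).
So (s^2 - 4*s - 5)Y = 7/(s^2 + 49) + (s - 5).
Divide through and combine into a single rational function.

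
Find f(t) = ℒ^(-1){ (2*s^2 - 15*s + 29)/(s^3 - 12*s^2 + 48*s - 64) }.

f(t) = t^2*exp(4*t)/2 + t*exp(4*t) + 2*exp(4*t)

Factor the denominator: s^3 - 12*s^2 + 48*s - 64 = (s - 4)^3.
Partial fraction decomposition gives [2/(s - 4)] + [(s - 4)^(-2)] + [(s - 4)^(-3)].
Invert each term: 2/(s - 4) ↔ 2e^(4t); 1/(s - 4)^2 ↔ t·e^(4t); 1/(s - 4)^3 ↔ (1/2)t^2·e^(4t).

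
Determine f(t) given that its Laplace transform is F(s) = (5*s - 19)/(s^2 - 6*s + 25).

f(t) = -exp(3*t)*sin(4*t) + 5*exp(3*t)*cos(4*t)

Complete the square in the denominator: s^2 - 6*s + 25 = (s - 3)^2 + 4^2.
Split the numerator to match: 5*s - 19 = 5·(s - 3) - 1·4.
Invert each term: 5·(s - 3)/((s - 3)^2 + 16) ↔ 5e^(3t)cos(4t); -1·4/((s - 3)^2 + 16) ↔ -e^(3t)sin(4t).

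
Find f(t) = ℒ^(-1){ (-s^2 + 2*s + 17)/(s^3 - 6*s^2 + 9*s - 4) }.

f(t) = -6*t*exp(t) + exp(4*t) - 2*exp(t)

Factor the denominator: s^3 - 6*s^2 + 9*s - 4 = (s - 4)*(s - 1)^2.
Partial fraction decomposition gives [-2/(s - 1)] + [-6/(s - 1)^2] + [1/(s - 4)].
Invert each term: -2/(s - 1) ↔ -2e^(t); -6/(s - 1)^2 ↔ -6t·e^(t); 1/(s - 4) ↔ e^(4t).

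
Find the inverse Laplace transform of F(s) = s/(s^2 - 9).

Since L{cosh(3t)} = s/(s^2 - 9), the inverse is cosh(3*t).

cosh(3*t)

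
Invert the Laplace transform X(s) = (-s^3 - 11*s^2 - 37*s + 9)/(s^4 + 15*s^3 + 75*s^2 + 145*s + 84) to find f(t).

Factor the denominator: s^4 + 15*s^3 + 75*s^2 + 145*s + 84 = (s + 1)*(s + 3)*(s + 4)*(s + 7).
Partial fraction decomposition gives [5/(s + 4)] + [-1/(s + 7)] + [-6/(s + 3)] + [1/(s + 1)].
Invert each term: 5/(s + 4) ↔ 5e^(-4t); -1/(s + 7) ↔ -e^(-7t); -6/(s + 3) ↔ -6e^(-3t); 1/(s + 1) ↔ e^(-t).

f(t) = exp(-t) - 6*exp(-3*t) + 5*exp(-4*t) - exp(-7*t)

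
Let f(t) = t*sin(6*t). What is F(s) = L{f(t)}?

L{sin(6t)} = 6/(s^2 + 36).
Then apply L{t·g(t)} = -d/ds[G(s)] with G(s) = 6/(s^2 + 36):
differentiating 1 time and applying the sign gives 12*s/(s^2 + 36)^2.

F(s) = 12*s/(s^2 + 36)^2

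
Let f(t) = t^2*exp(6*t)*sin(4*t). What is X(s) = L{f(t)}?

X(s) = 8*(3*s^2 - 36*s + 92)/(s^2 - 12*s + 52)^3

L{sin(4t)} = 4/(s^2 + 16).
Multiplying by e^(6t) shifts s → s - 6, so L{exp(6*t)*sin(4*t)} = 4/((s - 6)^2 + 16).
Then apply L{t^2·g(t)} = (-1)^2 d^2/ds^2[G(s)] with G(s) = 4/((s - 6)^2 + 16):
differentiating 2 times and applying the sign gives 8*(3*s^2 - 36*s + 92)/(s^2 - 12*s + 52)^3.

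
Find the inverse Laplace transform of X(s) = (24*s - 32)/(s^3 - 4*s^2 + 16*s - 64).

2*exp(4*t) + 4*sin(4*t) - 2*cos(4*t)

Factor the denominator: s^3 - 4*s^2 + 16*s - 64 = (s - 4)*(s^2 + 16).
Partial fraction decomposition gives [2/(s - 4)] + [-2*s/(s^2 + 16)] + [16/(s^2 + 16)].
Invert each term: 2/(s - 4) ↔ 2e^(4t); -2·s/(s^2 + 16) ↔ -2cos(4t); 4·4/(s^2 + 16) ↔ 4sin(4t).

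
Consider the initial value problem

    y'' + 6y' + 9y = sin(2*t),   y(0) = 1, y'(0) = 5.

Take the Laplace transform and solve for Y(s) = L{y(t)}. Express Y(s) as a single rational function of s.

Y(s) = (s^3 + 11*s^2 + 4*s + 46)/(s^4 + 6*s^3 + 13*s^2 + 24*s + 36)

Take the Laplace transform of both sides.
The derivative rules (L{y''} = s^2 Y - s·y(0) - y'(0) and L{y'} = sY - y(0), with y(0) = 1, y'(0) = 5) turn the left side into (s^2 + 6*s + 9)Y - (s + 11).
The right side is L{sin(2*t)} = 2/(s^2 + 4).
So (s^2 + 6*s + 9)Y = 2/(s^2 + 4) + (s + 11).
Solve for Y(s) and write it as one ratio of polynomials.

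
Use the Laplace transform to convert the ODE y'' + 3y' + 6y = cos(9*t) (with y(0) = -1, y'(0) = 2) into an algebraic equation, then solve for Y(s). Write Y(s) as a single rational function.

Y(s) = (-s^3 - s^2 - 80*s - 81)/(s^4 + 3*s^3 + 87*s^2 + 243*s + 486)

Transform both sides with L{·}.
Using L{y''} = s^2 Y - s·y(0) - y'(0) and L{y'} = sY - y(0), with y(0) = -1, y'(0) = 2, the left side becomes (s^2 + 3*s + 6)Y - (-s - 1).
The right side is L{cos(9*t)} = s/(s^2 + 81).
So (s^2 + 3*s + 6)Y = s/(s^2 + 81) + (-s - 1).
Solve for Y(s) and write it as one ratio of polynomials.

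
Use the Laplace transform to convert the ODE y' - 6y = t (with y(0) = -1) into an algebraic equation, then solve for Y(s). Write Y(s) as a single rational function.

Transform both sides with L{·}.
Using L{y'} = sY - y(0) = sY - (-1), the left side becomes (s - 6)Y - (-1).
The right side is L{t} = s^(-2).
So (s - 6)Y = s^(-2) + (-1).
Isolate Y and clear denominators.

Y(s) = (-s^2 + 1)/(s^3 - 6*s^2)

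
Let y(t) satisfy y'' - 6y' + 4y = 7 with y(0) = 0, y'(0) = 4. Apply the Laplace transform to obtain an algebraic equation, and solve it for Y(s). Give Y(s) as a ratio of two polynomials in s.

Y(s) = (4*s + 7)/(s^3 - 6*s^2 + 4*s)

Laplace-transform each side.
With L{y''} = s^2 Y - s·y(0) - y'(0) and L{y'} = sY - y(0), with y(0) = 0, y'(0) = 4: the LHS transforms to (s^2 - 6*s + 4)Y - (4).
The right side is L{7} = 7/s.
So (s^2 - 6*s + 4)Y = 7/s + (4).
Divide through and combine into a single rational function.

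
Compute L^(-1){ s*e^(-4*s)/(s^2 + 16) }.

The factor e^(-4s) signals a time shift by c = 4 (second shifting theorem).
L{cos(4t)} = s/(s^2 + 16), so L^-1{s/(s^2 + 16)} = cos(4*t).
Hence the inverse is u(t - 4) times that function evaluated at t - 4.

Heaviside(t - 4)*(cos(4*t - 16))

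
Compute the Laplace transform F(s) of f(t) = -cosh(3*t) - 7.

By linearity of the Laplace transform, transform each term separately.
(-1)·[L{cosh(3t)} = s/(s^2 - 9)]; L{-7} = -7/s.

F(s) = -s/(s^2 - 9) - 7/s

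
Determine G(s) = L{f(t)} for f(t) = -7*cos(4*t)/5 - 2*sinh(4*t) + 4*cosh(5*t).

Apply the Laplace transform termwise.
(-7/5)·[L{cos(4t)} = s/(s^2 + 16)]; (-2)·[L{sinh(4t)} = 4/(s^2 - 16)]; (4)·[L{cosh(5t)} = s/(s^2 - 25)].

G(s) = -7*s/(5*(s^2 + 16)) + 4*s/(s^2 - 25) - 8/(s^2 - 16)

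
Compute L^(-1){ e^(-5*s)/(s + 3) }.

Heaviside(t - 5)*(exp(-3*t + 15))

The factor e^(-5s) signals a time shift by c = 5 (second shifting theorem).
L{e^(-3t)} = 1/(s + 3), so L^-1{1/(s + 3)} = e^(-3*t).
Hence the inverse is u(t - 5) times that function evaluated at t - 5.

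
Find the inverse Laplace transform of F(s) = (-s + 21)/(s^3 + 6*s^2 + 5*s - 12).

Factor the denominator: s^3 + 6*s^2 + 5*s - 12 = (s - 1)*(s + 3)*(s + 4).
Partial fraction decomposition gives [1/(s - 1)] + [-6/(s + 3)] + [5/(s + 4)].
Invert each term: 1/(s - 1) ↔ e^(t); -6/(s + 3) ↔ -6e^(-3t); 5/(s + 4) ↔ 5e^(-4t).

exp(t) - 6*exp(-3*t) + 5*exp(-4*t)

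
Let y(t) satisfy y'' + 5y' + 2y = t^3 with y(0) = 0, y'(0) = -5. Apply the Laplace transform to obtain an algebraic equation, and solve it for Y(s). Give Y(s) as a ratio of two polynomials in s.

Apply the Laplace transform to the equation.
The derivative rules (L{y''} = s^2 Y - s·y(0) - y'(0) and L{y'} = sY - y(0), with y(0) = 0, y'(0) = -5) turn the left side into (s^2 + 5*s + 2)Y - (-5).
The right side is L{t^3} = 6/s^4.
So (s^2 + 5*s + 2)Y = 6/s^4 + (-5).
Solve for Y(s) and write it as one ratio of polynomials.

Y(s) = (-5*s^4 + 6)/(s^6 + 5*s^5 + 2*s^4)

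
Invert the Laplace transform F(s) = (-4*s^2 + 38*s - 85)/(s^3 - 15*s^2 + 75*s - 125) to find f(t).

f(t) = 5*t^2*exp(5*t)/2 - 2*t*exp(5*t) - 4*exp(5*t)

Factor the denominator: s^3 - 15*s^2 + 75*s - 125 = (s - 5)^3.
Partial fraction decomposition gives [-4/(s - 5)] + [-2/(s - 5)^2] + [5/(s - 5)^3].
Invert each term: -4/(s - 5) ↔ -4e^(5t); -2/(s - 5)^2 ↔ -2t·e^(5t); 5/(s - 5)^3 ↔ (5/2)t^2·e^(5t).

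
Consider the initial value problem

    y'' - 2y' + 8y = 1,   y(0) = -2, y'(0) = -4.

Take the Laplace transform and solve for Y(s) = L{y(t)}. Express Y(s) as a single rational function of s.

Y(s) = (-2*s^2 + 1)/(s^3 - 2*s^2 + 8*s)

Take the Laplace transform of both sides.
Using L{y''} = s^2 Y - s·y(0) - y'(0) and L{y'} = sY - y(0), with y(0) = -2, y'(0) = -4, the left side becomes (s^2 - 2*s + 8)Y - (-2*s).
The right side is L{1} = 1/s.
So (s^2 - 2*s + 8)Y = 1/s + (-2*s).
Isolate Y and clear denominators.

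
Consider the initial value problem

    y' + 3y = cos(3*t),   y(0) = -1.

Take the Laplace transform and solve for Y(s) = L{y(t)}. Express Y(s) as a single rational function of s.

Laplace-transform each side.
Using L{y'} = sY - y(0) = sY - (-1), the left side becomes (s + 3)Y - (-1).
The right side is L{cos(3*t)} = s/(s^2 + 9).
So (s + 3)Y = s/(s^2 + 9) + (-1).
Divide through and combine into a single rational function.

Y(s) = (-s^2 + s - 9)/(s^3 + 3*s^2 + 9*s + 27)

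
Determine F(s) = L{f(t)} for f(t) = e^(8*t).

L{e^(8t)} = 1/(s - 8).

F(s) = 1/(s - 8)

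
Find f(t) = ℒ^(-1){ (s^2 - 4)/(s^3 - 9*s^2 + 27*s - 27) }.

Factor the denominator: s^3 - 9*s^2 + 27*s - 27 = (s - 3)^3.
Partial fraction decomposition gives [1/(s - 3)] + [6/(s - 3)^2] + [5/(s - 3)^3].
Invert each term: 1/(s - 3) ↔ e^(3t); 6/(s - 3)^2 ↔ 6t·e^(3t); 5/(s - 3)^3 ↔ (5/2)t^2·e^(3t).

f(t) = 5*t^2*exp(3*t)/2 + 6*t*exp(3*t) + exp(3*t)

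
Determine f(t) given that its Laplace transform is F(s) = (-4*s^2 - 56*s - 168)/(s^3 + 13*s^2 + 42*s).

f(t) = -4 - 4*exp(-6*t) + 4*exp(-7*t)

Factor the denominator: s^3 + 13*s^2 + 42*s = s*(s + 6)*(s + 7).
Partial fraction decomposition gives [-4/(s + 6)] + [-4/s] + [4/(s + 7)].
Invert each term: -4/(s + 6) ↔ -4e^(-6t); -4/(s - 0) ↔ -4e^(0t); 4/(s + 7) ↔ 4e^(-7t).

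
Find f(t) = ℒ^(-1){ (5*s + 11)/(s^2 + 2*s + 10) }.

Complete the square in the denominator: s^2 + 2*s + 10 = (s + 1)^2 + 3^2.
Split the numerator to match: 5*s + 11 = 5·(s + 1) + 2·3.
Invert each term: 5·(s + 1)/((s + 1)^2 + 9) ↔ 5e^(-t)cos(3t); 2·3/((s + 1)^2 + 9) ↔ 2e^(-t)sin(3t).

f(t) = 2*exp(-t)*sin(3*t) + 5*exp(-t)*cos(3*t)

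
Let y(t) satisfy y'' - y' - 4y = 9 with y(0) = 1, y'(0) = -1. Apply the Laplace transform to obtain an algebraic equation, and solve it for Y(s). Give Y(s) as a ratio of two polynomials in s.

Y(s) = (s^2 - 2*s + 9)/(s^3 - s^2 - 4*s)

Take the Laplace transform of both sides.
Using L{y''} = s^2 Y - s·y(0) - y'(0) and L{y'} = sY - y(0), with y(0) = 1, y'(0) = -1, the left side becomes (s^2 - s - 4)Y - (s - 2).
The right side is L{9} = 9/s.
So (s^2 - s - 4)Y = 9/s + (s - 2).
Solve for Y(s) and write it as one ratio of polynomials.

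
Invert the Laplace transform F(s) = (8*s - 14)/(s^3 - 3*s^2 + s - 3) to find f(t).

Factor the denominator: s^3 - 3*s^2 + s - 3 = (s - 3)*(s^2 + 1).
Partial fraction decomposition gives [1/(s - 3)] + [-s/(s^2 + 1)] + [5/(s^2 + 1)].
Invert each term: 1/(s - 3) ↔ e^(3t); -1·s/(s^2 + 1) ↔ -cos(t); 5·1/(s^2 + 1) ↔ 5sin(t).

f(t) = exp(3*t) + 5*sin(t) - cos(t)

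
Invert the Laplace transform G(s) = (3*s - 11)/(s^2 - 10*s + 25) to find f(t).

f(t) = 4*t*exp(5*t) + 3*exp(5*t)

Factor the denominator: s^2 - 10*s + 25 = (s - 5)^2.
Partial fraction decomposition gives [3/(s - 5)] + [4/(s - 5)^2].
Invert each term: 3/(s - 5) ↔ 3e^(5t); 4/(s - 5)^2 ↔ 4t·e^(5t).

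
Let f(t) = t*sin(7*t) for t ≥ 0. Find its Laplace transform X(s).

X(s) = 14*s/(s^2 + 49)^2

L{sin(7t)} = 7/(s^2 + 49).
Then apply L{t·g(t)} = -d/ds[G(s)] with G(s) = 7/(s^2 + 49):
differentiating 1 time and applying the sign gives 14*s/(s^2 + 49)^2.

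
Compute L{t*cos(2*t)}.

L{cos(2t)} = s/(s^2 + 4).
Then apply L{t·g(t)} = -d/ds[H(s)] with H(s) = s/(s^2 + 4):
differentiating 1 time and applying the sign gives (s - 2)*(s + 2)/(s^2 + 4)^2.

(s - 2)*(s + 2)/(s^2 + 4)^2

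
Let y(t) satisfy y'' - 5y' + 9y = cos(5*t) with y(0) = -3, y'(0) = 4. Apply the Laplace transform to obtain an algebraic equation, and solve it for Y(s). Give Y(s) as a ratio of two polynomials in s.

Transform both sides with L{·}.
Using L{y''} = s^2 Y - s·y(0) - y'(0) and L{y'} = sY - y(0), with y(0) = -3, y'(0) = 4, the left side becomes (s^2 - 5*s + 9)Y - (-3*s + 19).
The right side is L{cos(5*t)} = s/(s^2 + 25).
So (s^2 - 5*s + 9)Y = s/(s^2 + 25) + (-3*s + 19).
Solve for Y(s) and write it as one ratio of polynomials.

Y(s) = (-3*s^3 + 19*s^2 - 74*s + 475)/(s^4 - 5*s^3 + 34*s^2 - 125*s + 225)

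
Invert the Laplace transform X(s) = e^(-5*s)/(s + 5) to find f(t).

The factor e^(-5s) signals a time shift by c = 5 (second shifting theorem).
L{e^(-5t)} = 1/(s + 5), so L^-1{1/(s + 5)} = e^(-5*t).
Hence the inverse is u(t - 5) times that function evaluated at t - 5.

f(t) = Heaviside(t - 5)*(exp(-5*t + 25))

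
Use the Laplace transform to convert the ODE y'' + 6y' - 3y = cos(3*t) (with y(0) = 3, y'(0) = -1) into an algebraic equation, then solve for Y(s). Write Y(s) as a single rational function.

Laplace-transform each side.
With L{y''} = s^2 Y - s·y(0) - y'(0) and L{y'} = sY - y(0), with y(0) = 3, y'(0) = -1: the LHS transforms to (s^2 + 6*s - 3)Y - (3*s + 17).
The right side is L{cos(3*t)} = s/(s^2 + 9).
So (s^2 + 6*s - 3)Y = s/(s^2 + 9) + (3*s + 17).
Divide through and combine into a single rational function.

Y(s) = (3*s^3 + 17*s^2 + 28*s + 153)/(s^4 + 6*s^3 + 6*s^2 + 54*s - 27)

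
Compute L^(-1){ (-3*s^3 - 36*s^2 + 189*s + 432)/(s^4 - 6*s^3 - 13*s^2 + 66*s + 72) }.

Factor the denominator: s^4 - 6*s^3 - 13*s^2 + 66*s + 72 = (s - 6)*(s - 4)*(s + 1)*(s + 3).
Partial fraction decomposition gives [-6/(s - 4)] + [3/(s + 1)] + [-3/(s - 6)] + [3/(s + 3)].
Invert each term: -6/(s - 4) ↔ -6e^(4t); 3/(s + 1) ↔ 3e^(-t); -3/(s - 6) ↔ -3e^(6t); 3/(s + 3) ↔ 3e^(-3t).

-3*exp(6*t) - 6*exp(4*t) + 3*exp(-t) + 3*exp(-3*t)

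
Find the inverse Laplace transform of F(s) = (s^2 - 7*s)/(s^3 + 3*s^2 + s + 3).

-sin(t) - 2*cos(t) + 3*exp(-3*t)

Factor the denominator: s^3 + 3*s^2 + s + 3 = (s + 3)*(s^2 + 1).
Partial fraction decomposition gives [3/(s + 3)] + [-2*s/(s^2 + 1)] + [-1/(s^2 + 1)].
Invert each term: 3/(s + 3) ↔ 3e^(-3t); -2·s/(s^2 + 1) ↔ -2cos(t); -1·1/(s^2 + 1) ↔ -sin(t).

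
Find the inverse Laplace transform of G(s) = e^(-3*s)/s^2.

The factor e^(-3s) signals a time shift by c = 3 (second shifting theorem).
L{t} = 1!/s^2 = 1/s^2, so L^-1{s^(-2)} = t.
Hence the inverse is u(t - 3) times that function evaluated at t - 3.

Heaviside(t - 3)*(t - 3)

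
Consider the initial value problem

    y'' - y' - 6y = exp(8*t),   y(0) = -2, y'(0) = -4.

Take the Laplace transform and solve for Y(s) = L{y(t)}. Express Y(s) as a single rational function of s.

Y(s) = (-2*s^2 + 14*s + 17)/(s^3 - 9*s^2 + 2*s + 48)

Transform both sides with L{·}.
Using L{y''} = s^2 Y - s·y(0) - y'(0) and L{y'} = sY - y(0), with y(0) = -2, y'(0) = -4, the left side becomes (s^2 - s - 6)Y - (-2*s - 2).
The right side is L{exp(8*t)} = 1/(s - 8).
So (s^2 - s - 6)Y = 1/(s - 8) + (-2*s - 2).
Isolate Y and clear denominators.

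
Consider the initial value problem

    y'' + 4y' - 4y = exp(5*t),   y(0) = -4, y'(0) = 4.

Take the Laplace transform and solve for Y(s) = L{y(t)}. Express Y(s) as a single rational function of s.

Transform both sides with L{·}.
The derivative rules (L{y''} = s^2 Y - s·y(0) - y'(0) and L{y'} = sY - y(0), with y(0) = -4, y'(0) = 4) turn the left side into (s^2 + 4*s - 4)Y - (-4*s - 12).
The right side is L{exp(5*t)} = 1/(s - 5).
So (s^2 + 4*s - 4)Y = 1/(s - 5) + (-4*s - 12).
Divide through and combine into a single rational function.

Y(s) = (-4*s^2 + 8*s + 61)/(s^3 - s^2 - 24*s + 20)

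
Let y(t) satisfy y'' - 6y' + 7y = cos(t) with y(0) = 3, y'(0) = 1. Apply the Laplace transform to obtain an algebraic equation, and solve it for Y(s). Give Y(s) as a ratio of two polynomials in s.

Y(s) = (3*s^3 - 17*s^2 + 4*s - 17)/(s^4 - 6*s^3 + 8*s^2 - 6*s + 7)

Transform both sides with L{·}.
Using L{y''} = s^2 Y - s·y(0) - y'(0) and L{y'} = sY - y(0), with y(0) = 3, y'(0) = 1, the left side becomes (s^2 - 6*s + 7)Y - (3*s - 17).
The right side is L{cos(t)} = s/(s^2 + 1).
So (s^2 - 6*s + 7)Y = s/(s^2 + 1) + (3*s - 17).
Divide through and combine into a single rational function.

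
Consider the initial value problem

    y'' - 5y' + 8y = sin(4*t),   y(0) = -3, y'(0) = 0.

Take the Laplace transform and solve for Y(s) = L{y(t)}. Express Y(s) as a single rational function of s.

Apply the Laplace transform to the equation.
Using L{y''} = s^2 Y - s·y(0) - y'(0) and L{y'} = sY - y(0), with y(0) = -3, y'(0) = 0, the left side becomes (s^2 - 5*s + 8)Y - (-3*s + 15).
The right side is L{sin(4*t)} = 4/(s^2 + 16).
So (s^2 - 5*s + 8)Y = 4/(s^2 + 16) + (-3*s + 15).
Isolate Y and clear denominators.

Y(s) = (-3*s^3 + 15*s^2 - 48*s + 244)/(s^4 - 5*s^3 + 24*s^2 - 80*s + 128)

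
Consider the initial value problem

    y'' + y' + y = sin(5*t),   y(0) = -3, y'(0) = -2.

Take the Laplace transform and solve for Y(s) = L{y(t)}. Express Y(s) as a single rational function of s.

Laplace-transform each side.
Using L{y''} = s^2 Y - s·y(0) - y'(0) and L{y'} = sY - y(0), with y(0) = -3, y'(0) = -2, the left side becomes (s^2 + s + 1)Y - (-3*s - 5).
The right side is L{sin(5*t)} = 5/(s^2 + 25).
So (s^2 + s + 1)Y = 5/(s^2 + 25) + (-3*s - 5).
Isolate Y and clear denominators.

Y(s) = (-3*s^3 - 5*s^2 - 75*s - 120)/(s^4 + s^3 + 26*s^2 + 25*s + 25)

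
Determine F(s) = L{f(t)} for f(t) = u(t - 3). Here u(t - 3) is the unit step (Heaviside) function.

F(s) = exp(-3*s)/s

By the second shifting theorem, L{u(t - c)·g(t - c)} = e^(-cs)·G(s) with c = 3 and G(s) = L{g(t)}.
L{1} = 1/s.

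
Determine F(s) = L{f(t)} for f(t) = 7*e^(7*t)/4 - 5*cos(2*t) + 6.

F(s) = -5*s/(s^2 + 4) + 7/(4*(s - 7)) + 6/s

The transform is linear, so treat each term independently.
L{6} = 6/s; (7/4)·[L{e^(7t)} = 1/(s - 7)]; (-5)·[L{cos(2t)} = s/(s^2 + 4)].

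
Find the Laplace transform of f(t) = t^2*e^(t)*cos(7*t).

2*(s - 1)*(s^2 - 2*s - 146)/(s^2 - 2*s + 50)^3

L{cos(7t)} = s/(s^2 + 49).
Multiplying by e^(t) shifts s → s - 1, so L{e^(t)*cos(7*t)} = (s - 1)/((s - 1)^2 + 49).
Then apply L{t^2·g(t)} = (-1)^2 d^2/ds^2[G(s)] with G(s) = (s - 1)/((s - 1)^2 + 49):
differentiating 2 times and applying the sign gives 2*(s - 1)*(s^2 - 2*s - 146)/(s^2 - 2*s + 50)^3.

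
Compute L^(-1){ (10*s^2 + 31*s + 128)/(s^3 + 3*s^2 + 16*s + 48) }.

4*sin(4*t) + 5*cos(4*t) + 5*exp(-3*t)

Factor the denominator: s^3 + 3*s^2 + 16*s + 48 = (s + 3)*(s^2 + 16).
Partial fraction decomposition gives [5/(s + 3)] + [5*s/(s^2 + 16)] + [16/(s^2 + 16)].
Invert each term: 5/(s + 3) ↔ 5e^(-3t); 5·s/(s^2 + 16) ↔ 5cos(4t); 4·4/(s^2 + 16) ↔ 4sin(4t).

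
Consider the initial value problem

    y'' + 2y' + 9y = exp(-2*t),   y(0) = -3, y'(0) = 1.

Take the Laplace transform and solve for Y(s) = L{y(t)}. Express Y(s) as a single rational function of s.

Laplace-transform each side.
With L{y''} = s^2 Y - s·y(0) - y'(0) and L{y'} = sY - y(0), with y(0) = -3, y'(0) = 1: the LHS transforms to (s^2 + 2*s + 9)Y - (-3*s - 5).
The right side is L{exp(-2*t)} = 1/(s + 2).
So (s^2 + 2*s + 9)Y = 1/(s + 2) + (-3*s - 5).
Divide through and combine into a single rational function.

Y(s) = (-3*s^2 - 11*s - 9)/(s^3 + 4*s^2 + 13*s + 18)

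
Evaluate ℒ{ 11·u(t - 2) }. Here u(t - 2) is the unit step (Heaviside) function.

By the second shifting theorem, L{u(t - c)·g(t - c)} = e^(-cs)·G(s) with c = 2 and G(s) = L{g(t)}.
L{11} = 11/s.

11*exp(-2*s)/s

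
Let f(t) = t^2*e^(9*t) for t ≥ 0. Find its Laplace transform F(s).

L{e^(9t)} = 1/(s - 9).
Then apply L{t^2·g(t)} = (-1)^2 d^2/ds^2[G(s)] with G(s) = 1/(s - 9):
differentiating 2 times and applying the sign gives 2/(s - 9)^3.

F(s) = 2/(s - 9)^3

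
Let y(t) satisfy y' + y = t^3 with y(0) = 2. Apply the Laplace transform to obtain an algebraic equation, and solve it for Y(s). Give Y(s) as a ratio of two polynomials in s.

Apply the Laplace transform to the equation.
The derivative rules (L{y'} = sY - y(0) = sY - 2) turn the left side into (s + 1)Y - (2).
The right side is L{t^3} = 6/s^4.
So (s + 1)Y = 6/s^4 + (2).
Isolate Y and clear denominators.

Y(s) = (2*s^4 + 6)/(s^5 + s^4)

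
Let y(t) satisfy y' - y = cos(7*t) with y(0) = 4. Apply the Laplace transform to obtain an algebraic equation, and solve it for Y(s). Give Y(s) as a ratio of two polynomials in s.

Take the Laplace transform of both sides.
Using L{y'} = sY - y(0) = sY - 4, the left side becomes (s - 1)Y - (4).
The right side is L{cos(7*t)} = s/(s^2 + 49).
So (s - 1)Y = s/(s^2 + 49) + (4).
Isolate Y and clear denominators.

Y(s) = (4*s^2 + s + 196)/(s^3 - s^2 + 49*s - 49)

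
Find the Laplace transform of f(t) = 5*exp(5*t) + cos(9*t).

s/(s^2 + 81) + 5/(s - 5)

By linearity of the Laplace transform, transform each term separately.
(5)·[L{e^(5t)} = 1/(s - 5)]; L{cos(9t)} = s/(s^2 + 81).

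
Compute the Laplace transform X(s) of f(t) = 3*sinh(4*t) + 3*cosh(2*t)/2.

The transform is linear, so treat each term independently.
(3)·[L{sinh(4t)} = 4/(s^2 - 16)]; (3/2)·[L{cosh(2t)} = s/(s^2 - 4)].

X(s) = 3*s/(2*(s^2 - 4)) + 12/(s^2 - 16)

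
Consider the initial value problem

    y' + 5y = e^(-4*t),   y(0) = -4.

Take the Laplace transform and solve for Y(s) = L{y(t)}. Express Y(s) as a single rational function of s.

Y(s) = (-4*s - 15)/(s^2 + 9*s + 20)

Laplace-transform each side.
With L{y'} = sY - y(0) = sY - (-4): the LHS transforms to (s + 5)Y - (-4).
The right side is L{e^(-4*t)} = 1/(s + 4).
So (s + 5)Y = 1/(s + 4) + (-4).
Divide through and combine into a single rational function.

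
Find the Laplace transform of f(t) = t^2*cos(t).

2*s*(s^2 - 3)/(s^2 + 1)^3

L{cos(t)} = s/(s^2 + 1).
Then apply L{t^2·g(t)} = (-1)^2 d^2/ds^2[G(s)] with G(s) = s/(s^2 + 1):
differentiating 2 times and applying the sign gives 2*s*(s^2 - 3)/(s^2 + 1)^3.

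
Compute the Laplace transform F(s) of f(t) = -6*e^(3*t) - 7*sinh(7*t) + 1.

The transform is linear, so treat each term independently.
L{1} = 1/s; (-7)·[L{sinh(7t)} = 7/(s^2 - 49)]; (-6)·[L{e^(3t)} = 1/(s - 3)].

F(s) = -49/(s^2 - 49) - 6/(s - 3) + 1/s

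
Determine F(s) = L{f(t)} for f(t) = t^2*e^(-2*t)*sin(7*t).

L{sin(7t)} = 7/(s^2 + 49).
Multiplying by e^(-2t) shifts s → s + 2, so L{e^(-2*t)*sin(7*t)} = 7/((s + 2)^2 + 49).
Then apply L{t^2·g(t)} = (-1)^2 d^2/ds^2[G(s)] with G(s) = 7/((s + 2)^2 + 49):
differentiating 2 times and applying the sign gives 14*(3*s^2 + 12*s - 37)/(s^2 + 4*s + 53)^3.

F(s) = 14*(3*s^2 + 12*s - 37)/(s^2 + 4*s + 53)^3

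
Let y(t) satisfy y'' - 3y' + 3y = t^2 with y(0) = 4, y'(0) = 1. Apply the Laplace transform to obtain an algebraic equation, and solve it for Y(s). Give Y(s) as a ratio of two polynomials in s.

Y(s) = (4*s^4 - 11*s^3 + 2)/(s^5 - 3*s^4 + 3*s^3)

Laplace-transform each side.
With L{y''} = s^2 Y - s·y(0) - y'(0) and L{y'} = sY - y(0), with y(0) = 4, y'(0) = 1: the LHS transforms to (s^2 - 3*s + 3)Y - (4*s - 11).
The right side is L{t^2} = 2/s^3.
So (s^2 - 3*s + 3)Y = 2/s^3 + (4*s - 11).
Solve for Y(s) and write it as one ratio of polynomials.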